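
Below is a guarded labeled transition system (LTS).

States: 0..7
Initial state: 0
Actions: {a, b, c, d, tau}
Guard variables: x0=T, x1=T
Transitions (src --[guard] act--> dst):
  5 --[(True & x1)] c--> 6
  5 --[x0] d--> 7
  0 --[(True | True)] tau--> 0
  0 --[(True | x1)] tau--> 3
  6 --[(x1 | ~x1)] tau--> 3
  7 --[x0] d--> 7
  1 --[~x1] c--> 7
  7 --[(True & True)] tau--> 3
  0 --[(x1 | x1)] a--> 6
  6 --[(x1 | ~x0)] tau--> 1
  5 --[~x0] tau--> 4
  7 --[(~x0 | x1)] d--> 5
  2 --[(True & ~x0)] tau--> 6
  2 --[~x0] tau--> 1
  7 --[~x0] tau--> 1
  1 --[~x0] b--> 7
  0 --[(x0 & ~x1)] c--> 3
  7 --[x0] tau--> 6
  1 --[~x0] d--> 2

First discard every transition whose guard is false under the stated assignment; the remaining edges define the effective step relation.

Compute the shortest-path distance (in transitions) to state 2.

Answer: UNREACHABLE

Working:
BFS to 2:
  depth 0: {0}
  depth 1: {3,6}
  depth 2: {1}
2 never appears.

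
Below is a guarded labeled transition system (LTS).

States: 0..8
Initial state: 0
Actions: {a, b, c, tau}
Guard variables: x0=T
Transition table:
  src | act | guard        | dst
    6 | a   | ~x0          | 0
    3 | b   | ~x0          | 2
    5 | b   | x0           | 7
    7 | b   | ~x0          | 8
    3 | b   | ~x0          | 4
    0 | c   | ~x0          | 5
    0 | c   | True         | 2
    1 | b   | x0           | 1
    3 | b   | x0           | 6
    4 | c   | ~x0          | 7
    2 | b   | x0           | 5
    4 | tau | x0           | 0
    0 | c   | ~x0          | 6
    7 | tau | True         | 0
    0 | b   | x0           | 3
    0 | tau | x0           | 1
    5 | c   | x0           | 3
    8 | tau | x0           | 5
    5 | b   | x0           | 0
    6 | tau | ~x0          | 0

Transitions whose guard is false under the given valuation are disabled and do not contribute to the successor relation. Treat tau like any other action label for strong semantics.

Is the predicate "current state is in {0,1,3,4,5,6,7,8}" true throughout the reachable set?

Answer: INVARIANT VIOLATED at state 2

Analysis:
Safe = {0,1,3,4,5,6,7,8}
Reach set: {0,1,2,3,5,6,7}
  0: ✓
  1: ✓
  2: ✗ unsafe
  3: ✓
  5: ✓
  6: ✓
  7: ✓
witness against invariant: c → 2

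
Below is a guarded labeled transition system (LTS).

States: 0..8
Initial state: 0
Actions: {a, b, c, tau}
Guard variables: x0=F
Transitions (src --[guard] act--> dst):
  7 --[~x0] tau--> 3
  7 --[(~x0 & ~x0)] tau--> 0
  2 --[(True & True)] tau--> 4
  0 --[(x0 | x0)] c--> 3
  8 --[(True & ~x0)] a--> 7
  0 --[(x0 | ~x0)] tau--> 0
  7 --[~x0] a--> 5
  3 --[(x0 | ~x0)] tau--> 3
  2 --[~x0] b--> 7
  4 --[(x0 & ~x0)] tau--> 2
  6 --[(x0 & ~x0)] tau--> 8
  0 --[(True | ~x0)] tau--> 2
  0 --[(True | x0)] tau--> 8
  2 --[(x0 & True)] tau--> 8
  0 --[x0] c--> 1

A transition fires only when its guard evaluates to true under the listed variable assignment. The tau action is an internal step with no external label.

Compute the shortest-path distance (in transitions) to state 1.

Answer: UNREACHABLE

Trace:
Layered search for 1:
  depth 0: {0}
  depth 1: {2,8}
  depth 2: {4,7}
  depth 3: {3,5}
1 never appears.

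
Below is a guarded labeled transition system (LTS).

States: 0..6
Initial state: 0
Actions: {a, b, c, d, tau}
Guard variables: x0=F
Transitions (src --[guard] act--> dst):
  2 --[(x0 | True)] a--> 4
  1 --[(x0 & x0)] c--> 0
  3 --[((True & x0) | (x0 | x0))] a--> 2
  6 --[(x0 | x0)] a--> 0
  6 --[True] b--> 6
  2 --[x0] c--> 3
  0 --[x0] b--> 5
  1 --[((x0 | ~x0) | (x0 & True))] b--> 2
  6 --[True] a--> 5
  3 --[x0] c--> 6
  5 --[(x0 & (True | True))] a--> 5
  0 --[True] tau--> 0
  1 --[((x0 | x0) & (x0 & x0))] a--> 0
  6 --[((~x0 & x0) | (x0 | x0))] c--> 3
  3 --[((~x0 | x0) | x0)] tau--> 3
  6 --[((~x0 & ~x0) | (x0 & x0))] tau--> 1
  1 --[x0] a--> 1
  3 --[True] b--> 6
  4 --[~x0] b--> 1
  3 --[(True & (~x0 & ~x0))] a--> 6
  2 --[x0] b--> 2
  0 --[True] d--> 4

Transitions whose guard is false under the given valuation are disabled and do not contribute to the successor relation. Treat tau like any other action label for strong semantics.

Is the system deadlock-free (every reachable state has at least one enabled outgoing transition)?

R = {0,1,2,4}
  0: d→4  tau→0  [2 out]
  1: b→2  [1 out]
  2: a→4  [1 out]
  4: b→1  [1 out]

Answer: DEADLOCK-FREE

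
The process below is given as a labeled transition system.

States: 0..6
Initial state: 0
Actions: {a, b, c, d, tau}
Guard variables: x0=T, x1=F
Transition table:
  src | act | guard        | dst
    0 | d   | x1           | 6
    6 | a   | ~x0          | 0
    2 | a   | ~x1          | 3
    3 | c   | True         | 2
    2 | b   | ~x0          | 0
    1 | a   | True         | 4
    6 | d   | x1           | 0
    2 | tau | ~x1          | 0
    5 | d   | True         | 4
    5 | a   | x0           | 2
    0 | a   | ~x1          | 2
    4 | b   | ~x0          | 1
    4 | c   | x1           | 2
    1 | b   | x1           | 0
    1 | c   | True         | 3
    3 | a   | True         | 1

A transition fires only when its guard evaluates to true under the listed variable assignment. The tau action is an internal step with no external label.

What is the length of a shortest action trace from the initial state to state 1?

Answer: 3

Working:
Layered search for 1:
  L0 = {0}
  L1 = {2}
  L2 = {3}
  L3 = {1}
first hit 1 at d=3 via a·a·a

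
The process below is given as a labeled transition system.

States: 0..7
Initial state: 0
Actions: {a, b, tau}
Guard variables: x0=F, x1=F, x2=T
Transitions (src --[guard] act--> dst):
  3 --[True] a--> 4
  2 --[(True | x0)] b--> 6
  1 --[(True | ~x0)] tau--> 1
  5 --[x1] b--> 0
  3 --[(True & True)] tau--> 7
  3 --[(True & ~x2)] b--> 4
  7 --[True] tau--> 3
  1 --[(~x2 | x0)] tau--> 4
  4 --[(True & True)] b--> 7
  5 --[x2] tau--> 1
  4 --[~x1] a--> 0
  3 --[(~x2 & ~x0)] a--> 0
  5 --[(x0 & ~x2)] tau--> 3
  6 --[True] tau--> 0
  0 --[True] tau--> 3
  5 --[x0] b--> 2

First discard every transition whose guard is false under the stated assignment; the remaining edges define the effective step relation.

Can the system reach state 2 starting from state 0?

Guard filter leaves 10 enabled edge(s).
Layer 0: {0}
Layer 1: {3}  cumulative {0,3}
Layer 2: {4,7}  cumulative {0,3,4,7}
Reach set: {0,3,4,7}

Answer: UNREACHABLE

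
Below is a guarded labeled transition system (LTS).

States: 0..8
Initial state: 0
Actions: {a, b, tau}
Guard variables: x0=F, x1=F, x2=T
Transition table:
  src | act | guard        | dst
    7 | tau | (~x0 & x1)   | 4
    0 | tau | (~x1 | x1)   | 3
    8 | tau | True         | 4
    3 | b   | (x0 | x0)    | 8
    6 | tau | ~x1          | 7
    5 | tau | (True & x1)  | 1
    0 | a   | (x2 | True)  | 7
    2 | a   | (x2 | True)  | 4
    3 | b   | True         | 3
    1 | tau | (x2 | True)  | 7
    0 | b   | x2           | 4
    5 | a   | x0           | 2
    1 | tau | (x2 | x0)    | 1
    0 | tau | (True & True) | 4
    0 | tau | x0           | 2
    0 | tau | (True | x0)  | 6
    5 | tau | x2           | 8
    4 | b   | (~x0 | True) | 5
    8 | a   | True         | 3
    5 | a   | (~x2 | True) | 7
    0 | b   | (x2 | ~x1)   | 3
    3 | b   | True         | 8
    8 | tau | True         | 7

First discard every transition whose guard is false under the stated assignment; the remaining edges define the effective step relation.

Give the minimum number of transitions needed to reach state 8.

BFS to 8:
  L0 = {0}
  L1 = {3,4,6,7}
  L2 = {5,8}
8 enters at depth 2; path b·b

Answer: 2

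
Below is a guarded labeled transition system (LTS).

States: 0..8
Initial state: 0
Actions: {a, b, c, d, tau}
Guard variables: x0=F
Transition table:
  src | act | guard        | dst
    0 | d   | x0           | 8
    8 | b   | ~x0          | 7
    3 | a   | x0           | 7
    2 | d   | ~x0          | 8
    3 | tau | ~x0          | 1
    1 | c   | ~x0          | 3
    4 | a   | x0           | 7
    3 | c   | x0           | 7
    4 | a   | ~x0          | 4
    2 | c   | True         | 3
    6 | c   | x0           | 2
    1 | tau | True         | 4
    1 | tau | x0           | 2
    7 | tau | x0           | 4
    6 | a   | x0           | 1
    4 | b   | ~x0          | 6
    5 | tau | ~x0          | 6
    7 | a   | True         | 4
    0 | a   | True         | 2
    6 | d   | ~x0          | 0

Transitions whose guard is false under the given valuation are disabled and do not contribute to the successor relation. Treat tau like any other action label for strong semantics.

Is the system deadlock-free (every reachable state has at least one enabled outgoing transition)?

R = {0,1,2,3,4,6,7,8}
  0: a→2  [1 exit(s)]
  1: c→3  tau→4  [2 exit(s)]
  2: c→3  d→8  [2 exit(s)]
  3: tau→1  [1 exit(s)]
  4: a→4  b→6  [2 exit(s)]
  6: d→0  [1 exit(s)]
  7: a→4  [1 exit(s)]
  8: b→7  [1 exit(s)]

Answer: DEADLOCK-FREE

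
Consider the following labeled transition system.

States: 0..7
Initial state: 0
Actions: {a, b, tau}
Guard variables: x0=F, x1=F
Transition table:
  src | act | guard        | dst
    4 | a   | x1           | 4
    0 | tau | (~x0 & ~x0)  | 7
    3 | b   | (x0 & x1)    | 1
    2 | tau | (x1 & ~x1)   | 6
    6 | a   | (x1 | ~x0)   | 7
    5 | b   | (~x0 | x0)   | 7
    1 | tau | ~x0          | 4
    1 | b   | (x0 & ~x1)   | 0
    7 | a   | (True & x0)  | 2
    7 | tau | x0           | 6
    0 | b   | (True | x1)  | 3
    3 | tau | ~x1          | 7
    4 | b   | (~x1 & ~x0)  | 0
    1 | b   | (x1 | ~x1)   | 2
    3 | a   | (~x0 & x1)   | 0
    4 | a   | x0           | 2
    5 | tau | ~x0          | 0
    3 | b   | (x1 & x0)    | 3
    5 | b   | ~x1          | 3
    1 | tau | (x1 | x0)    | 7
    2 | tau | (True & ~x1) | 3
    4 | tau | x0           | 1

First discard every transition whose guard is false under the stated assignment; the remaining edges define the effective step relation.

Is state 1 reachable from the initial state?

Answer: UNREACHABLE

Trace:
After dropping false guards: 11 live edges.
L0 = {0}
L1 = {3,7}  cumulative {0,3,7}
Reachable = {0,3,7}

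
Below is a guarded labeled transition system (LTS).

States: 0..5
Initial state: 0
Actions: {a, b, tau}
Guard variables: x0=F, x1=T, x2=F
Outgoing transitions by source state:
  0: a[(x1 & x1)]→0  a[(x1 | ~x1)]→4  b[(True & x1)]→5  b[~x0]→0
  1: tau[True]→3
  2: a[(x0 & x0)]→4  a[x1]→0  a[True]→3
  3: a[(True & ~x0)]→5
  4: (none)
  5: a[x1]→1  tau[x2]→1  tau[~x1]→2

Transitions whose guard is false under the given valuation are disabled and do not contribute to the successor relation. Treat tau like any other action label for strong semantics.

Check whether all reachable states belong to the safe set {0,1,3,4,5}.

Answer: INVARIANT HOLDS

Working:
Allowed set {0,1,3,4,5}
Reachable = {0,1,3,4,5}
  0: ok
  1: ok
  3: ok
  4: ok
  5: ok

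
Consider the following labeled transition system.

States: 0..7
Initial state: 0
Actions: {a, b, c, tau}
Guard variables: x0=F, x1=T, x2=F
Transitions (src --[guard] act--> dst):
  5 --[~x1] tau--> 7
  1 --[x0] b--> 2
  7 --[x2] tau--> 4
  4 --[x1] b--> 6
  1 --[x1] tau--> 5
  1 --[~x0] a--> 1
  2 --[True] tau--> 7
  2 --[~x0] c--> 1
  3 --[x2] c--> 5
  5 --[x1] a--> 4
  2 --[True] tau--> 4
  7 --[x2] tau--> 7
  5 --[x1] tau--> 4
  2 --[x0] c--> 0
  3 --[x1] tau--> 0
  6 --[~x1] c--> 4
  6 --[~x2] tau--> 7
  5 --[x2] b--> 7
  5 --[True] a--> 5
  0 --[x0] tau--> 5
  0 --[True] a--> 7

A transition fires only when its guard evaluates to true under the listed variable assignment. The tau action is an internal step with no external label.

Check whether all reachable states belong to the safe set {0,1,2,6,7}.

Allowed set {0,1,2,6,7}
Reachable = {0,7}
  0: ✓
  7: ✓

Answer: INVARIANT HOLDS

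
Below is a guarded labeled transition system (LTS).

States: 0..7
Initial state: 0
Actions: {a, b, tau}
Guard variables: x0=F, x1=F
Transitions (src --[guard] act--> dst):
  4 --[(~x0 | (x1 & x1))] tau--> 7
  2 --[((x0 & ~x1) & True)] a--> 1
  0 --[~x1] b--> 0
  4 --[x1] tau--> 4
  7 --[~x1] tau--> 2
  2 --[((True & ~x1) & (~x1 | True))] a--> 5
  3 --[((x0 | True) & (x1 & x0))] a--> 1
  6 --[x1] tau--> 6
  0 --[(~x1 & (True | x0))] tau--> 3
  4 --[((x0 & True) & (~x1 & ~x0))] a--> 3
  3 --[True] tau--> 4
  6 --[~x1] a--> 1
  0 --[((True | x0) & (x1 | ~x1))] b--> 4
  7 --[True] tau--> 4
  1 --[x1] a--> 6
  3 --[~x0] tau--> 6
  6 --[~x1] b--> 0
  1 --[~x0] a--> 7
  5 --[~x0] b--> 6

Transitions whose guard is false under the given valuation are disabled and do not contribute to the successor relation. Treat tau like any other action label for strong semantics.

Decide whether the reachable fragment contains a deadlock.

Reach set: {0,1,2,3,4,5,6,7}
  0: b→0  b→4  tau→3  [deg 3]
  1: a→7  [deg 1]
  2: a→5  [deg 1]
  3: tau→4  tau→6  [deg 2]
  4: tau→7  [deg 1]
  5: b→6  [deg 1]
  6: a→1  b→0  [deg 2]
  7: tau→2  tau→4  [deg 2]

Answer: DEADLOCK-FREE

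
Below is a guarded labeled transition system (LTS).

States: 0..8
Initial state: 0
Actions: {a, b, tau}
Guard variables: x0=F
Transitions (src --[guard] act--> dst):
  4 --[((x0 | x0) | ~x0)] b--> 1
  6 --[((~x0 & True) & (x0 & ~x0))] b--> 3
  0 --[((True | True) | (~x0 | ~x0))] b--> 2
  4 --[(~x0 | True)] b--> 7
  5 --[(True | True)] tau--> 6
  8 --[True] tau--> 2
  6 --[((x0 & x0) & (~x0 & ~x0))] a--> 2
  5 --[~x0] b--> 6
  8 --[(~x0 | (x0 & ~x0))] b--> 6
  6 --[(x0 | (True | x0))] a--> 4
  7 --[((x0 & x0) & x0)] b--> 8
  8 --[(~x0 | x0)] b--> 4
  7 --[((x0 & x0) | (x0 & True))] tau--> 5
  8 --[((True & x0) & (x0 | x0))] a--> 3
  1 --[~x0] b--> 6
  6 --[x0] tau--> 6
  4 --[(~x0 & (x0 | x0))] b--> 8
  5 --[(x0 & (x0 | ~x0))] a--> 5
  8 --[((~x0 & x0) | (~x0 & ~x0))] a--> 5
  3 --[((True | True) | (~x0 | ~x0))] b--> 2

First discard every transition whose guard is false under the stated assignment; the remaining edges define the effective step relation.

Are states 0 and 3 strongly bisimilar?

Compute ~ classes (split until stable):
  round 0: {{0,1,2,3,4,5,6,7,8}}
  round 1: {{0,1,3,4},{2,7},{5},{6},{8}}
  round 2: {{0,3},{1},{2,7},{4},{5},{6},{8}}
stable after 3 split(s): 7 block(s)
[0]={0,3}  [3]={0,3}

Answer: BISIMILAR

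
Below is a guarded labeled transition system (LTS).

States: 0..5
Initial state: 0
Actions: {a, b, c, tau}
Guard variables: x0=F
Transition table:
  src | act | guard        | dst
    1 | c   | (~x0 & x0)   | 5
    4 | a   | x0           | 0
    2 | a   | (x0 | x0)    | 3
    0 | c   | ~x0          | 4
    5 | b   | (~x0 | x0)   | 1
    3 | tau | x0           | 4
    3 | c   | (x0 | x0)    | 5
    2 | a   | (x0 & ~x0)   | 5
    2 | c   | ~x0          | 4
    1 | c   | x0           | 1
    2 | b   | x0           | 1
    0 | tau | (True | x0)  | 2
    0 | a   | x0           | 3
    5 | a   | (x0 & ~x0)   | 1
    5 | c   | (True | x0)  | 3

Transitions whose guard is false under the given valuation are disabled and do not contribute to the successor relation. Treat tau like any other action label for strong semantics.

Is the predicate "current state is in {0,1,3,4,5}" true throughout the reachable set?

Answer: INVARIANT VIOLATED at state 2

Working:
Allowed set {0,1,3,4,5}
Reach set: {0,2,4}
  0: safe
  2: outside
  4: safe
counterexample path to 2: tau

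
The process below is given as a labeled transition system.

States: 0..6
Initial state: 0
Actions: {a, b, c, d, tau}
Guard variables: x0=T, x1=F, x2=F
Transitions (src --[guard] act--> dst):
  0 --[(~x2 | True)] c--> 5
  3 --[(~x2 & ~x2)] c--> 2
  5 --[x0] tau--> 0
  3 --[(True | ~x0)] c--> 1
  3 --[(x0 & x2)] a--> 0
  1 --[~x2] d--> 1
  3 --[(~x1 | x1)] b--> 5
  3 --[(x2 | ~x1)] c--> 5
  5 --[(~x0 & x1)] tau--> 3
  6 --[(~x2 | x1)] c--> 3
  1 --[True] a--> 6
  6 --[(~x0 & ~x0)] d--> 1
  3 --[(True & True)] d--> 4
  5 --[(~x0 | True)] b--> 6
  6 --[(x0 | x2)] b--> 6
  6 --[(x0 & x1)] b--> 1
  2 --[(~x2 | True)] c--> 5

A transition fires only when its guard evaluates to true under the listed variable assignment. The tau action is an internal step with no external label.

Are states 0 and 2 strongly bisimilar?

Bisimulation quotient by refinement:
  round 0: {{0,1,2,3,4,5,6}}
  round 1: {{0,2},{1},{3},{4},{5},{6}}
stable after 2 split(s): 6 block(s)
0∈{0,2}, 2∈{0,2}

Answer: BISIMILAR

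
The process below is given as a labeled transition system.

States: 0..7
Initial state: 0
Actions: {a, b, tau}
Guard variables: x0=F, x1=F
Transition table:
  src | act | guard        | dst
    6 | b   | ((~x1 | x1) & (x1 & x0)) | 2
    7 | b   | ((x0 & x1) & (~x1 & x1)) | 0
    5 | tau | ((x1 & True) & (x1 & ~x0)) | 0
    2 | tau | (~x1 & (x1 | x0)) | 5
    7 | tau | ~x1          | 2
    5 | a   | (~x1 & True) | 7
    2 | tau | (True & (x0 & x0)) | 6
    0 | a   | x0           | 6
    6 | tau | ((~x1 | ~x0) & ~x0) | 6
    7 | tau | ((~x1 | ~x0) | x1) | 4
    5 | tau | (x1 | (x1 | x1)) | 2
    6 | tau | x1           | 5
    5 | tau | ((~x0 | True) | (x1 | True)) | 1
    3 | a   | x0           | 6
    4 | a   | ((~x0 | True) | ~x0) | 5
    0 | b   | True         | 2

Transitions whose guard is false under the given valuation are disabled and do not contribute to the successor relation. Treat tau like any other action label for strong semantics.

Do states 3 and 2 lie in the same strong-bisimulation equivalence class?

Bisimulation quotient by refinement:
  π0 = {{0,1,2,3,4,5,6,7}}
  π1 = {{0},{1,2,3},{4},{5},{6,7}}
  π2 = {{0},{1,2,3},{4},{5},{6},{7}}
Fixed point at round 3; 6 class(es).
[3]={1,2,3}  [2]={1,2,3}

Answer: BISIMILAR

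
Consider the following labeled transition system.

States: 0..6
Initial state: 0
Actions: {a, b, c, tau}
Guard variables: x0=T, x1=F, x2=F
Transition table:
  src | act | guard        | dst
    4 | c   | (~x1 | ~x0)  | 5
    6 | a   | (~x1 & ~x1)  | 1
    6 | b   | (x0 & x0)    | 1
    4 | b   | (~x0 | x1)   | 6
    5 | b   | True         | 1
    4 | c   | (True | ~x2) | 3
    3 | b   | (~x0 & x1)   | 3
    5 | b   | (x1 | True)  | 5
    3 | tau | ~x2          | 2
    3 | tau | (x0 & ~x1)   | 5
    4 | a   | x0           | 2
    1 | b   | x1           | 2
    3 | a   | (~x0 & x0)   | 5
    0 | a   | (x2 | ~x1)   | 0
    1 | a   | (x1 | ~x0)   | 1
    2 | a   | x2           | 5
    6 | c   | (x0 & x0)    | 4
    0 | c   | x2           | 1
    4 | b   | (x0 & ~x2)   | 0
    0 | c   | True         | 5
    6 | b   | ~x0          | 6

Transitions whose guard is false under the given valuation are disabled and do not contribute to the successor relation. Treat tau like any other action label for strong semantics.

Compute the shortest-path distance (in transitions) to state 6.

Answer: UNREACHABLE

Working:
Breadth-first toward 6:
  L0 = {0}
  L1 = {5}
  L2 = {1}
6 never appears.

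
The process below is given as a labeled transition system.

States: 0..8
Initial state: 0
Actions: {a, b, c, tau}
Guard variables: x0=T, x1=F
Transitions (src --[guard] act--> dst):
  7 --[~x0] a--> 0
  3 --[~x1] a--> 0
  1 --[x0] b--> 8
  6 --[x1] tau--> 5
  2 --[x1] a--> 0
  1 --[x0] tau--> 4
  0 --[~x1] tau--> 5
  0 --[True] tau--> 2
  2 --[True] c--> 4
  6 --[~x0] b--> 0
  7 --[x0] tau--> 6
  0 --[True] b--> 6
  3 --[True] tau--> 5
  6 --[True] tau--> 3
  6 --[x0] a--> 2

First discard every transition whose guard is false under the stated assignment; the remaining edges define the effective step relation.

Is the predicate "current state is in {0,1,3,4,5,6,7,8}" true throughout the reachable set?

Inv-set: {0,1,3,4,5,6,7,8}
R = {0,2,3,4,5,6}
  0: ✓
  2: outside
  3: ✓
  4: ✓
  5: ✓
  6: ✓
reach 2 via tau — violates

Answer: INVARIANT VIOLATED at state 2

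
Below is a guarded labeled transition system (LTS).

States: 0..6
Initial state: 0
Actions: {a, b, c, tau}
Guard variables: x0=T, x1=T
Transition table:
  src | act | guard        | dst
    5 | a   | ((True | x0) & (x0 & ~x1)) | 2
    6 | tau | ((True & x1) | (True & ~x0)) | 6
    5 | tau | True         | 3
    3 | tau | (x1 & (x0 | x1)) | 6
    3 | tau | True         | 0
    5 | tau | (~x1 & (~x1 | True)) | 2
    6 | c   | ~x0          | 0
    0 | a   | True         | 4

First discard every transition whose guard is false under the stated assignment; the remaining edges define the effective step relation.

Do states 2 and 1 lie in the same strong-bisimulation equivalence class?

Answer: BISIMILAR

Analysis:
Refine partition for ~:
  round 0: {{0,1,2,3,4,5,6}}
  round 1: {{0},{1,2,4},{3,5,6}}
  round 2: {{0},{1,2,4},{3},{5,6}}
  round 3: {{0},{1,2,4},{3},{5},{6}}
Fixed point at round 4; 5 class(es).
class of 2: {1,2,4}; class of 1: {1,2,4}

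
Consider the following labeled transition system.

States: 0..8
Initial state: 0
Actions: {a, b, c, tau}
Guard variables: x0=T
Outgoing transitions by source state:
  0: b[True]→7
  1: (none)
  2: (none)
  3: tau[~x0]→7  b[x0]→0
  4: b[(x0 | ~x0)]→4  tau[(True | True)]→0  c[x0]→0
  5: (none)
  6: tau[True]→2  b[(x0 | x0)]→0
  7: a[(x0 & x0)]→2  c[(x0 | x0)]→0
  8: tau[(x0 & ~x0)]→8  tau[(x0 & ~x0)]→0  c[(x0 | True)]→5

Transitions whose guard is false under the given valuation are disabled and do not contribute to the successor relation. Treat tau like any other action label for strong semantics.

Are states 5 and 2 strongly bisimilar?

Answer: BISIMILAR

Trace:
Refine partition for ~:
  round 0: {{0,1,2,3,4,5,6,7,8}}
  round 1: {{0,3},{1,2,5},{4},{6},{7},{8}}
  round 2: {{0},{1,2,5},{3},{4},{6},{7},{8}}
Fixed point at round 3; 7 class(es).
[5]={1,2,5}  [2]={1,2,5}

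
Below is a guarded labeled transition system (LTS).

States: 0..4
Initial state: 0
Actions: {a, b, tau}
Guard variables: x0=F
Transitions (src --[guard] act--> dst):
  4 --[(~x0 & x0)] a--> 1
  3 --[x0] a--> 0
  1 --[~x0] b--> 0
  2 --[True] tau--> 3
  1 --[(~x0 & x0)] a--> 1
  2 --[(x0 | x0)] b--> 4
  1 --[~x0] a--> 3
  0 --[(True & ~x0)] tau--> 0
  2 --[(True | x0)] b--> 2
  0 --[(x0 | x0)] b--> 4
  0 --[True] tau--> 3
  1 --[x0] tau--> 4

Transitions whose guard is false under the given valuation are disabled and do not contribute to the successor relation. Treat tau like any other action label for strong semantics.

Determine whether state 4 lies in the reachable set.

Answer: UNREACHABLE

Working:
6 transition(s) survive guard evaluation.
L0 = {0}
L1 = {3}  now seen {0,3}
Reach set: {0,3}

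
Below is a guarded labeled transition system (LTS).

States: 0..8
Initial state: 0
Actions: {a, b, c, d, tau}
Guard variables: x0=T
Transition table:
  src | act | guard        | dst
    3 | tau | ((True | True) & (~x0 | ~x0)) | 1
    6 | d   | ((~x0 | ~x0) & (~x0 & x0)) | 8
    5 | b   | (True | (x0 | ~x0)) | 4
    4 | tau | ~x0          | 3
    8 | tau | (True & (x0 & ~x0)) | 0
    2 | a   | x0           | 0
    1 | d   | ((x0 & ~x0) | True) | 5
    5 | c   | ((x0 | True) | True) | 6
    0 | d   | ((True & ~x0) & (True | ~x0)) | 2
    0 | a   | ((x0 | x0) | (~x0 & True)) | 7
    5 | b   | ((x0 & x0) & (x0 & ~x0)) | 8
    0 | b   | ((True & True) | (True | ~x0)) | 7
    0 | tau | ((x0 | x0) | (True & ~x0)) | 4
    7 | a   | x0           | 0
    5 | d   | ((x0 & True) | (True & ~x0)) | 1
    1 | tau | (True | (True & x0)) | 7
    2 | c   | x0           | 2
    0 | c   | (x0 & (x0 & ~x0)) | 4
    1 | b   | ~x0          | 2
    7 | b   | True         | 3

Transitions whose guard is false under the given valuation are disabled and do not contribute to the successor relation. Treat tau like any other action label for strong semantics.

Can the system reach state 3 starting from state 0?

Answer: REACHABLE

Working:
12 transition(s) survive guard evaluation.
depth 0: {0}
depth 1: {4,7}  cumulative {0,4,7}
depth 2: {3}  cumulative {0,3,4,7}
R = {0,3,4,7}
witness 3: a·b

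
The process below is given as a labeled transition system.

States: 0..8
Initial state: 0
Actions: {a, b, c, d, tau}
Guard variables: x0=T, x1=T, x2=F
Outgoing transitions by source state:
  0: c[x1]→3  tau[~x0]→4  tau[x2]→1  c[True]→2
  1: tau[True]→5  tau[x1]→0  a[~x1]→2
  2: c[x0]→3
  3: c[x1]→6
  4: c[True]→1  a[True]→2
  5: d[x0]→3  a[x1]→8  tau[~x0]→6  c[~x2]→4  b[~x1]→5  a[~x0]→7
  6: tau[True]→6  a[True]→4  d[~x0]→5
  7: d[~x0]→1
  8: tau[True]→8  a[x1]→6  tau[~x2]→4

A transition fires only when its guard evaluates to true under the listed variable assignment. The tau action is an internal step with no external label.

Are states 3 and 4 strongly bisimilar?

Answer: NOT BISIMILAR

Working:
Bisimulation quotient by refinement:
  round 0: {{0,1,2,3,4,5,6,7,8}}
  round 1: {{0,2,3},{1},{4},{5},{6,8},{7}}
  round 2: {{0,2},{1},{3},{4},{5},{6},{7},{8}}
  round 3: {{0},{1},{2},{3},{4},{5},{6},{7},{8}}
9 equivalence class(es) (converged in 4)
[3]={3}  [4]={4}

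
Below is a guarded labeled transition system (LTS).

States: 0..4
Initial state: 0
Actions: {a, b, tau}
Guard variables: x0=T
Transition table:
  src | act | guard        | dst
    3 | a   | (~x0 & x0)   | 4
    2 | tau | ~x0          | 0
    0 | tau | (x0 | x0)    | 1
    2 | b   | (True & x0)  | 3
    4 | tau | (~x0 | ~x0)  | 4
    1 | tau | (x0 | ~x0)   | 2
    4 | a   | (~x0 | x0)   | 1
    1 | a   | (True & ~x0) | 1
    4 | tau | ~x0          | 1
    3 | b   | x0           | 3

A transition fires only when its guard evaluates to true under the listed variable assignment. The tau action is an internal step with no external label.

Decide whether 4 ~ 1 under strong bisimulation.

Answer: NOT BISIMILAR

Trace:
Refine partition for ~:
  P[0] = {{0,1,2,3,4}}
  P[1] = {{0,1},{2,3},{4}}
  P[2] = {{0},{1},{2,3},{4}}
4 equivalence class(es) (converged in 3)
class of 4: {4}; class of 1: {1}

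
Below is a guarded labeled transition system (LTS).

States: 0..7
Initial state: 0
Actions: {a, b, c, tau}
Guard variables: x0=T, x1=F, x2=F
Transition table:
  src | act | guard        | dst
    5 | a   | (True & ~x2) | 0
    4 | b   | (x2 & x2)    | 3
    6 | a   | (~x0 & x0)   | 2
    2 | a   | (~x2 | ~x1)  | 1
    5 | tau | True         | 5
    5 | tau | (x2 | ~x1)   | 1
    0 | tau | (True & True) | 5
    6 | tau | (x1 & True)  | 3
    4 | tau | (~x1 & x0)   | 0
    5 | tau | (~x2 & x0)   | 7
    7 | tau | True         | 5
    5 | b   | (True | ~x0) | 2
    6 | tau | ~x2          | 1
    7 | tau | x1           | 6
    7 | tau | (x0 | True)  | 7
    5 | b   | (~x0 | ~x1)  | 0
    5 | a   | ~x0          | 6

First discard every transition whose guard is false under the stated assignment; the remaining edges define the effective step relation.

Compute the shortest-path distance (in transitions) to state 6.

Answer: UNREACHABLE

Analysis:
Breadth-first toward 6:
  depth 0: {0}
  depth 1: {5}
  depth 2: {1,2,7}
6 never appears.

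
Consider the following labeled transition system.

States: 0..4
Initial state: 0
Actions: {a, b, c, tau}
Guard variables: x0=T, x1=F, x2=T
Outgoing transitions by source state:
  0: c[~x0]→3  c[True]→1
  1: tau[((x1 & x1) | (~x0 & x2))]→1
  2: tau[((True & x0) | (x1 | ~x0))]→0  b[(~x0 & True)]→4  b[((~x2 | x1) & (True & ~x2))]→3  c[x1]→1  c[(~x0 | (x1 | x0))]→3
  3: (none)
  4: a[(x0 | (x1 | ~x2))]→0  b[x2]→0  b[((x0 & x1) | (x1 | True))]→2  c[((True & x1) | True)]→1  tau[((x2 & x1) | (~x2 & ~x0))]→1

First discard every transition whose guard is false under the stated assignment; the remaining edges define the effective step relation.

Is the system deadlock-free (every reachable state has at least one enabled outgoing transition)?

Reach set: {0,1}
  0: c→1  [1 out]
  1: ∅  [deadlock]
trace reaching 1: c

Answer: DEADLOCK at state 1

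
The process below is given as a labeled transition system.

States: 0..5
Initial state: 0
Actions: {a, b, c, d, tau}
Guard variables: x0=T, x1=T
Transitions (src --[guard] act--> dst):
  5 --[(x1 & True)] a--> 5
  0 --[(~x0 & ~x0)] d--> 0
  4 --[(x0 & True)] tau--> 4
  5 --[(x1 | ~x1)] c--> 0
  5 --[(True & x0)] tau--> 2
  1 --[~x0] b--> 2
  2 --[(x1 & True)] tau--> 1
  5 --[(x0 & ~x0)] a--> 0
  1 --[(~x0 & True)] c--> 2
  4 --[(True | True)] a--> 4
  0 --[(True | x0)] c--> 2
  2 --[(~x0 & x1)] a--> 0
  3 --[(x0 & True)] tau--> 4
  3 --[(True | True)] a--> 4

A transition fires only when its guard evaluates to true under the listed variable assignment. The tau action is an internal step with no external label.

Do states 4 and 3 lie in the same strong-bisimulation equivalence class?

Compute ~ classes (split until stable):
  π0 = {{0,1,2,3,4,5}}
  π1 = {{0},{1},{2},{3,4},{5}}
Fixed point at round 2; 5 class(es).
4∈{3,4}, 3∈{3,4}

Answer: BISIMILAR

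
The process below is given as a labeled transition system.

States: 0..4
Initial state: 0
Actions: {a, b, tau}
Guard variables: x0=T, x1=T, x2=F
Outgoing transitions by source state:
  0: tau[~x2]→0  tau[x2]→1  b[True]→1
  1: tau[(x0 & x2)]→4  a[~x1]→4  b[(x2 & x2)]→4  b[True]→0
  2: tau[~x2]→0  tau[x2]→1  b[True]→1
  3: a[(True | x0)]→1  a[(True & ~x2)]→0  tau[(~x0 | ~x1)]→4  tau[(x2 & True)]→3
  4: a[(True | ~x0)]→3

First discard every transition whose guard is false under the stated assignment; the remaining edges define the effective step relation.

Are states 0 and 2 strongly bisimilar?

Answer: BISIMILAR

Trace:
Compute ~ classes (split until stable):
  round 0: {{0,1,2,3,4}}
  round 1: {{0,2},{1},{3,4}}
  round 2: {{0,2},{1},{3},{4}}
stable after 3 split(s): 4 block(s)
[0]={0,2}  [2]={0,2}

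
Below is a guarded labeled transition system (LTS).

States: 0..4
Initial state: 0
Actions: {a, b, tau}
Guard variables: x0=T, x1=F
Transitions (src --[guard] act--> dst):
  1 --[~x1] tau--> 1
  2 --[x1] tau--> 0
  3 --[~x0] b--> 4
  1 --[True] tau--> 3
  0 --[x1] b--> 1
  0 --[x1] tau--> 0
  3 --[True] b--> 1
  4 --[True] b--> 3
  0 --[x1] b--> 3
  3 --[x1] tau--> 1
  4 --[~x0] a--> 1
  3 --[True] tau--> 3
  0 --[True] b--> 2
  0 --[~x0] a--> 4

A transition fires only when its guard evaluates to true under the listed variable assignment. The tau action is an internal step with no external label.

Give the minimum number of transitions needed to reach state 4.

Breadth-first toward 4:
  L0 = {0}
  L1 = {2}
4 never appears.

Answer: UNREACHABLE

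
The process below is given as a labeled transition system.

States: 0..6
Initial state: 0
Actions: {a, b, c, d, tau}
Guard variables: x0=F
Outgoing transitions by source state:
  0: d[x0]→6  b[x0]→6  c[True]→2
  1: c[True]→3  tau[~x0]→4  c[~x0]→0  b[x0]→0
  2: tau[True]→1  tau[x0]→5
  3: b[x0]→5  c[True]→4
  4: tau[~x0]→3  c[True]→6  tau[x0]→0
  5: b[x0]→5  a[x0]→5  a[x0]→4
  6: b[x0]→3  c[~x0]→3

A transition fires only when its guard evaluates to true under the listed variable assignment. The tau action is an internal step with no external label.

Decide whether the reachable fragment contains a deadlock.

Reach set: {0,1,2,3,4,6}
  0: c→2  [deg 1]
  1: c→0  c→3  tau→4  [deg 3]
  2: tau→1  [deg 1]
  3: c→4  [deg 1]
  4: c→6  tau→3  [deg 2]
  6: c→3  [deg 1]

Answer: DEADLOCK-FREE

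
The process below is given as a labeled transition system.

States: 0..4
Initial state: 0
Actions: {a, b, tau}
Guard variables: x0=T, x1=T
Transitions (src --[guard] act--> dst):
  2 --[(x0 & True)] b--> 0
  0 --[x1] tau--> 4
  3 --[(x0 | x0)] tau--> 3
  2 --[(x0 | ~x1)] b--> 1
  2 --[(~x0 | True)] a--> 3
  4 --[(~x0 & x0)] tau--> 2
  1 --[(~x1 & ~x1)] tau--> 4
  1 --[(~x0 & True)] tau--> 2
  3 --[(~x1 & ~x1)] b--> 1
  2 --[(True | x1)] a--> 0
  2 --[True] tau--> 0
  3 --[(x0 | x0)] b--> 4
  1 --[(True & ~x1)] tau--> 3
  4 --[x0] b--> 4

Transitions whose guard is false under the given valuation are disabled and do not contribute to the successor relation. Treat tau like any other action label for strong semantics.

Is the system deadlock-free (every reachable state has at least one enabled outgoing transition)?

Answer: DEADLOCK-FREE

Working:
Reachable = {0,4}
  0: tau→4  [1 exit(s)]
  4: b→4  [1 exit(s)]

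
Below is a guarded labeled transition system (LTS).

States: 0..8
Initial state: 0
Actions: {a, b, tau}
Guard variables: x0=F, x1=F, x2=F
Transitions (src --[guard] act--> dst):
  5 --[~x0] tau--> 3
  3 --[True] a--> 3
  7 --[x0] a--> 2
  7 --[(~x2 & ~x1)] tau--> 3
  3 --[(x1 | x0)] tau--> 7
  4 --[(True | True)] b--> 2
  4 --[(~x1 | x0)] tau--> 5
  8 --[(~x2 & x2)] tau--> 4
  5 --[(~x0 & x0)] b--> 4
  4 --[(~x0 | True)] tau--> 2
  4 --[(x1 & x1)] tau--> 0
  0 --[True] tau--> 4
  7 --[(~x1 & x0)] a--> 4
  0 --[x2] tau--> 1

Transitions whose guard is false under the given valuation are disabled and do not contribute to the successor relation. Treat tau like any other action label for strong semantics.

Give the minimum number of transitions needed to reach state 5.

BFS to 5:
  Layer 0: {0}
  Layer 1: {4}
  Layer 2: {2,5}
first hit 5 at d=2 via tau·tau

Answer: 2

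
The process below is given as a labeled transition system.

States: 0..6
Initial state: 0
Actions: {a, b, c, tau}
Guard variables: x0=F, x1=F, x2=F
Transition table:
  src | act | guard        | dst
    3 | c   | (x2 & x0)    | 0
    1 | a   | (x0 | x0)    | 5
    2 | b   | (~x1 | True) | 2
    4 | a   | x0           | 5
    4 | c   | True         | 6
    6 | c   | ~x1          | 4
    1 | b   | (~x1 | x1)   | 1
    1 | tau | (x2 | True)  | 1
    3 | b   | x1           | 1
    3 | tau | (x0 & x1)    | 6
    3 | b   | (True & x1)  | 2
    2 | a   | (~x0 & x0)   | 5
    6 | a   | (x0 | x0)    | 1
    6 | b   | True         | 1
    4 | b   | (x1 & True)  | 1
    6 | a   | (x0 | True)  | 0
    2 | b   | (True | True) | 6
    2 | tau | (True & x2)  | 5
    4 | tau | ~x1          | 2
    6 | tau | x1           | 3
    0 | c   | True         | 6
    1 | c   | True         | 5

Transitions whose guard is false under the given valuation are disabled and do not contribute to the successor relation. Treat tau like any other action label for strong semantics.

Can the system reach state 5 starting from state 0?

Answer: REACHABLE

Working:
After dropping false guards: 11 live edges.
depth 0: {0}
depth 1: {6}  cumulative {0,6}
depth 2: {1,4}  cumulative {0,1,4,6}
depth 3: {2,5}  cumulative {0,1,2,4,5,6}
Reach set: {0,1,2,4,5,6}
trace reaching 5: c·b·c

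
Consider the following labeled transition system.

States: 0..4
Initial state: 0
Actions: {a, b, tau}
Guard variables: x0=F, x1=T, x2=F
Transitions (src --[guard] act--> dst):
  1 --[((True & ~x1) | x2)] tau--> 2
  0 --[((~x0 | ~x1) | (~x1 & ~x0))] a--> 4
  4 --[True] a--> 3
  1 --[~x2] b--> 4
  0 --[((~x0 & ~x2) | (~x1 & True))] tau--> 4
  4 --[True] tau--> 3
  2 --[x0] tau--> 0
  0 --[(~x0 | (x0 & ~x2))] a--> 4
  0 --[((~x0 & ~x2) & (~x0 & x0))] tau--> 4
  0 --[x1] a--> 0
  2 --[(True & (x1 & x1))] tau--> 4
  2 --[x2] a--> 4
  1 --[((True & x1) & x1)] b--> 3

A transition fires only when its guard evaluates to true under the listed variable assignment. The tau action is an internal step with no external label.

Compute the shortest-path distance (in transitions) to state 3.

Answer: 2

Trace:
BFS to 3:
  Layer 0: {0}
  Layer 1: {4}
  Layer 2: {3}
depth(3)=2, e.g. a·a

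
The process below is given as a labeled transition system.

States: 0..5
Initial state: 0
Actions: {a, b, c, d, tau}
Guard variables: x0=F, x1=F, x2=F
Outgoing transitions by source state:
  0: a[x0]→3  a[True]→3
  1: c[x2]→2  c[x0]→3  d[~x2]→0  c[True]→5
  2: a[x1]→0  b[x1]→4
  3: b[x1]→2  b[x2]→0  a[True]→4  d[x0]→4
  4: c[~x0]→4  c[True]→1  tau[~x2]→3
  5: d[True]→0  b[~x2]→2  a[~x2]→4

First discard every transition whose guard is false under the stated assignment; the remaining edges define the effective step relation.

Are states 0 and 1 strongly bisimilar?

Answer: NOT BISIMILAR

Working:
Refine partition for ~:
  round 0: {{0,1,2,3,4,5}}
  round 1: {{0,3},{1},{2},{4},{5}}
  round 2: {{0},{1},{2},{3},{4},{5}}
stable after 3 split(s): 6 block(s)
0∈{0}, 1∈{1}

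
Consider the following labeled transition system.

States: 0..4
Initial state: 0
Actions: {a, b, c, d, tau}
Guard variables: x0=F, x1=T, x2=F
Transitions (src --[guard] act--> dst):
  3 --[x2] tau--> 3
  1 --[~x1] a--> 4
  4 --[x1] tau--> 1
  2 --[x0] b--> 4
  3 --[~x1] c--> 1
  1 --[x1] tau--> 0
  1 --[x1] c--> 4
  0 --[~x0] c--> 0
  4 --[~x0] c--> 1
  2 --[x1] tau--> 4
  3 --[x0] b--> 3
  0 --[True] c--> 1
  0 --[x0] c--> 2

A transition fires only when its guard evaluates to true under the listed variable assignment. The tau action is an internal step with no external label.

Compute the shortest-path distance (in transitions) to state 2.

Answer: UNREACHABLE

Trace:
Breadth-first toward 2:
  Layer 0: {0}
  Layer 1: {1}
  Layer 2: {4}
2 never appears.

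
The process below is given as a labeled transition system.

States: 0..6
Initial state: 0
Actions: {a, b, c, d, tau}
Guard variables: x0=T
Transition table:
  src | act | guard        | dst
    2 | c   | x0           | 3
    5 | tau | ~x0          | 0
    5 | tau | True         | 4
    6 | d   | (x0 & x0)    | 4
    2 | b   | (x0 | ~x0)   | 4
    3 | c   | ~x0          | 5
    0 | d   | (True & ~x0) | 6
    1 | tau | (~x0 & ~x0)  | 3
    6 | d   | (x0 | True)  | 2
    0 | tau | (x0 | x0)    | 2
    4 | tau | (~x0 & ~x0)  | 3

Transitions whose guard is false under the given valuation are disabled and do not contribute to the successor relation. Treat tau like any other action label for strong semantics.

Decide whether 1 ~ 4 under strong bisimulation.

Answer: BISIMILAR

Working:
Refine partition for ~:
  round 0: {{0,1,2,3,4,5,6}}
  round 1: {{0,5},{1,3,4},{2},{6}}
  round 2: {{0},{1,3,4},{2},{5},{6}}
5 equivalence class(es) (converged in 3)
[1]={1,3,4}  [4]={1,3,4}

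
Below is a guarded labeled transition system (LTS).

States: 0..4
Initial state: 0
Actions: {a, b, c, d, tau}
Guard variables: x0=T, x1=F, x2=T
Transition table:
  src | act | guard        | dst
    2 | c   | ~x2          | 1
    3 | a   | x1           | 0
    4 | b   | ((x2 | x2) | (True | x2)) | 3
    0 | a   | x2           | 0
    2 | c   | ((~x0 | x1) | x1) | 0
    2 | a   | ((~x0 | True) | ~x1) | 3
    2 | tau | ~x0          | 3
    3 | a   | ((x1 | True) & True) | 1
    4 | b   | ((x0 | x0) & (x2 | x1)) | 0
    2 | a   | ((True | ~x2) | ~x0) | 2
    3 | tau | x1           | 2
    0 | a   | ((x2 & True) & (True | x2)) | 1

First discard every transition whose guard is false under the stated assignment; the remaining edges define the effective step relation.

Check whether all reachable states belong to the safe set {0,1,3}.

Answer: INVARIANT HOLDS

Analysis:
Inv-set: {0,1,3}
R = {0,1}
  0: safe
  1: safe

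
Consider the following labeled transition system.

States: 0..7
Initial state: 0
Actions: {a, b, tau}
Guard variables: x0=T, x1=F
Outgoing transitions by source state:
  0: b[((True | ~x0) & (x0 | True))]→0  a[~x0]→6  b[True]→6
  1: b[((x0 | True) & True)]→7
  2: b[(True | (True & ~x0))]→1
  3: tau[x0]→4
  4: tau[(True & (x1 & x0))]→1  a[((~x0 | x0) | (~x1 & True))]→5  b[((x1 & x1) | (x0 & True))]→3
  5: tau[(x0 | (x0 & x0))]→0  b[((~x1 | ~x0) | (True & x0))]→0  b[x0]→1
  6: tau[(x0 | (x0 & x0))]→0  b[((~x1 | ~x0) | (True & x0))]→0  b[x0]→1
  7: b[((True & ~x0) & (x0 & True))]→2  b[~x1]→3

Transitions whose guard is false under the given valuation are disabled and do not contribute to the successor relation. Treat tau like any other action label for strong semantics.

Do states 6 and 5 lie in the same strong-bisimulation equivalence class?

Answer: BISIMILAR

Trace:
Bisimulation quotient by refinement:
  P[0] = {{0,1,2,3,4,5,6,7}}
  P[1] = {{0,1,2,7},{3},{4},{5,6}}
  P[2] = {{0},{1,2},{3},{4},{5,6},{7}}
  P[3] = {{0},{1},{2},{3},{4},{5,6},{7}}
7 equivalence class(es) (converged in 4)
6∈{5,6}, 5∈{5,6}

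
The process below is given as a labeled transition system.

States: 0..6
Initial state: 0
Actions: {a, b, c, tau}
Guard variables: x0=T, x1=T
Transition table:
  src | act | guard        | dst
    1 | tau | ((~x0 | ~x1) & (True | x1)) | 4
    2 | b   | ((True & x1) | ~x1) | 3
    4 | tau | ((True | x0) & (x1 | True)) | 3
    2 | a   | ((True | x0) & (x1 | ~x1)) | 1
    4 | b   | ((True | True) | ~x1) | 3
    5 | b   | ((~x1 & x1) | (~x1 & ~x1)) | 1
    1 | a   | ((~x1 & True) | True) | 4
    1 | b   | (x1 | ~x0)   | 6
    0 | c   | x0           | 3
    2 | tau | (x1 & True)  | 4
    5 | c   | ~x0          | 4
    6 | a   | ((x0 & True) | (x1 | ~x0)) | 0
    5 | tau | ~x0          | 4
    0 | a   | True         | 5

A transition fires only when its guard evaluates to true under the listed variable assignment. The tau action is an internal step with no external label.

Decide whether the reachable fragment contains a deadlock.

Reachable = {0,3,5}
  0: a→5  c→3  [2 exit(s)]
  3: ∅  [no exit]
  5: ∅  [no exit]
witness 3: c

Answer: DEADLOCK at state 3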